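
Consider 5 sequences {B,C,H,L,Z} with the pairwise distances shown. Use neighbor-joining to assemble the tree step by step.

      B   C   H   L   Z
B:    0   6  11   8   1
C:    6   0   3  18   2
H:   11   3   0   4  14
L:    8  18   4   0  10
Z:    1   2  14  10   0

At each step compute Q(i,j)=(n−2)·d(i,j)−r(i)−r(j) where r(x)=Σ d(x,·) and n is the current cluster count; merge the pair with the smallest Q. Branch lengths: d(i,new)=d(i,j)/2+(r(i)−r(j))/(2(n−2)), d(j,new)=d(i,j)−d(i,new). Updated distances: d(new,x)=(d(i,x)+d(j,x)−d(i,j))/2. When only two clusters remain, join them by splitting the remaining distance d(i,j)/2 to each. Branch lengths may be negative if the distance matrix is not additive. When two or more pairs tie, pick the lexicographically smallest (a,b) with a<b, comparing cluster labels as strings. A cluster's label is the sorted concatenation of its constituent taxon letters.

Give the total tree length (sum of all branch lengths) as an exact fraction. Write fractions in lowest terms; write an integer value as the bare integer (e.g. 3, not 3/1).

121/8

iteration 1: select H,L (d=4, Q=-60); attach at lengths (2/3, 10/3); label the merged cluster HL
  updated: d(B,HL)=15/2, d(C,HL)=17/2, d(HL,Z)=10
iteration 2: select B,HL (d=15/2, Q=-51/2); attach at lengths (7/8, 53/8); label the merged cluster BHL
  updated: d(BHL,C)=7/2, d(BHL,Z)=7/4
iteration 3: select BHL,C (d=7/2, Q=-29/4); attach at lengths (13/8, 15/8); label the merged cluster BCHL
  updated: d(BCHL,Z)=1/8
iteration 4: select BCHL,Z (d=1/8); attach at lengths (1/16, 1/16); label the merged cluster BCHLZ
final tree: (((B:7/8,(H:2/3,L:10/3):53/8):13/8,C:15/8):1/16,Z:1/16)
total length: 121/8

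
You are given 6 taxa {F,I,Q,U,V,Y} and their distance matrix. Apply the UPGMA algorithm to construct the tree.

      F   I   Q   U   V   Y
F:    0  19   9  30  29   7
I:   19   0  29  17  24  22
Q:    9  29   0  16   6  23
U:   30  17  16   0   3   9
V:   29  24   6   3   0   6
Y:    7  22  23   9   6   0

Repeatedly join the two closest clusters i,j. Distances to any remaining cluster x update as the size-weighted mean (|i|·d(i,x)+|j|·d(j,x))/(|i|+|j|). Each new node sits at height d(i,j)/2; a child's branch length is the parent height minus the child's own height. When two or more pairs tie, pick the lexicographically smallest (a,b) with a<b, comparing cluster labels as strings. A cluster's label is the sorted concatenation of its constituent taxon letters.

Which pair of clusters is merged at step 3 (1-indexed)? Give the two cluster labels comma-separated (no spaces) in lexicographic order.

iteration 1: select U,V (d=3); attach at lengths (3/2, 3/2); label the merged cluster UV
  updated: d(F,UV)=59/2, d(I,UV)=41/2, d(Q,UV)=11, d(UV,Y)=15/2
iteration 2: select F,Y (d=7); attach at lengths (7/2, 7/2); label the merged cluster FY
  updated: d(FY,I)=41/2, d(FY,Q)=16, d(FY,UV)=37/2
iteration 3: select Q,UV (d=11); attach at lengths (11/2, 4); label the merged cluster QUV
  updated: d(FY,QUV)=53/3, d(I,QUV)=70/3
iteration 4: select FY,QUV (d=53/3); attach at lengths (16/3, 10/3); label the merged cluster FQUVY
  updated: d(FQUVY,I)=111/5
iteration 5: select FQUVY,I (d=111/5); attach at lengths (34/15, 111/10); label the merged cluster FIQUVY
final tree: (((F:7/2,Y:7/2):16/3,(Q:11/2,(U:3/2,V:3/2):4):10/3):34/15,I:111/10)
total length: 623/15

Q,UV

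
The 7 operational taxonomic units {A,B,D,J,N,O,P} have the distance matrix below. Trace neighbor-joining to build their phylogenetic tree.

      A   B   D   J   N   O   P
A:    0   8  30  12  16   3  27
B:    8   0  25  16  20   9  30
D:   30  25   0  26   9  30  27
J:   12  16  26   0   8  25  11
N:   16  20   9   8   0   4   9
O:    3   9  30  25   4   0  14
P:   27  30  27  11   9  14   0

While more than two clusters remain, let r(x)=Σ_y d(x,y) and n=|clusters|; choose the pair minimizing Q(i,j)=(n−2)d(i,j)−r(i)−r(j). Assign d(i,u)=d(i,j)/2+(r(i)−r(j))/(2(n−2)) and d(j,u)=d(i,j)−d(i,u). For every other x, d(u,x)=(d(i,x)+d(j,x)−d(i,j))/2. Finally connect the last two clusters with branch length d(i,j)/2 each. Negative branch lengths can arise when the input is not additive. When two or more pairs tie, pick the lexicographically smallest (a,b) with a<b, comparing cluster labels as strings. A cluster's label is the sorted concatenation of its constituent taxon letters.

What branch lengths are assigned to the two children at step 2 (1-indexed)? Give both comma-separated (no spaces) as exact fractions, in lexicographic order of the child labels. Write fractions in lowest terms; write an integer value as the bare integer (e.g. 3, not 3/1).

iteration 1: select D,N (d=9, Q=-168); attach at lengths (63/5, -18/5); label the merged cluster DN
  updated: d(A,DN)=37/2, d(B,DN)=18, d(DN,J)=25/2, d(DN,O)=25/2, d(DN,P)=27/2
iteration 2: select J,P (d=11, Q=-128); attach at lengths (25/8, 63/8); label the merged cluster JP
  updated: d(A,JP)=14, d(B,JP)=35/2, d(DN,JP)=15/2, d(JP,O)=14
iteration 3: select DN,JP (d=15/2, Q=-87); attach at lengths (13/3, 19/6); label the merged cluster DJNP
  updated: d(A,DJNP)=25/2, d(B,DJNP)=14, d(DJNP,O)=19/2
iteration 4: select A,O (d=3, Q=-39); attach at lengths (2, 1); label the merged cluster AO
  updated: d(AO,B)=7, d(AO,DJNP)=19/2
iteration 5: select AO,B (d=7, Q=-61/2); attach at lengths (5/4, 23/4); label the merged cluster ABO
  updated: d(ABO,DJNP)=33/4
iteration 6: select ABO,DJNP (d=33/4); attach at lengths (33/8, 33/8); label the merged cluster ABDJNOP
final tree: (((A:2,O:1):5/4,B:23/4):33/8,((D:63/5,N:-18/5):13/3,(J:25/8,P:63/8):19/6):33/8)
total length: 183/4

25/8,63/8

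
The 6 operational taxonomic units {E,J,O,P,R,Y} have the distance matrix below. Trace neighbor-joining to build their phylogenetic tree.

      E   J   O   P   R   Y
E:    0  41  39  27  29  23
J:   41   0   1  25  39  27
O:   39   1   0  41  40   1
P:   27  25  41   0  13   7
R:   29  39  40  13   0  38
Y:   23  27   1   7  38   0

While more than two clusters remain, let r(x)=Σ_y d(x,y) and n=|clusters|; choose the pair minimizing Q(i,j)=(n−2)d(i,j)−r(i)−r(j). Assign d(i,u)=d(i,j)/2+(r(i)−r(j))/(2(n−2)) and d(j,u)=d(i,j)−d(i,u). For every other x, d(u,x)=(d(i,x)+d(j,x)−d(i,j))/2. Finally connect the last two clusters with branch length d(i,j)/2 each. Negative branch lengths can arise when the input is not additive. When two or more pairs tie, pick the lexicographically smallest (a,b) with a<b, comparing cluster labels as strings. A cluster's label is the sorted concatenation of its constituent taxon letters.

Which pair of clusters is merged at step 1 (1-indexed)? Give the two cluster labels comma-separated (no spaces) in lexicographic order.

step 1: merge (J,O) at d=1, Q=-251; branch lengths J→15/8, O→-7/8; new cluster JO
  updated: d(E,JO)=79/2, d(JO,P)=65/2, d(JO,R)=39, d(JO,Y)=27/2
step 2: merge (JO,Y) at d=27/2, Q=-331/2; branch lengths JO→167/12, Y→-5/12; new cluster JOY
  updated: d(E,JOY)=49/2, d(JOY,P)=13, d(JOY,R)=127/4
step 3: merge (E,JOY) at d=49/2, Q=-403/4; branch lengths E→241/16, JOY→151/16; new cluster EJOY
  updated: d(EJOY,P)=31/4, d(EJOY,R)=145/8
step 4: merge (EJOY,P) at d=31/4, Q=-311/8; branch lengths EJOY→103/16, P→21/16; new cluster EJOPY
  updated: d(EJOPY,R)=187/16
step 5: merge (EJOPY,R) at d=187/16; branch lengths EJOPY→187/32, R→187/32; new cluster EJOPRY
final tree: (((E:241/16,((J:15/8,O:-7/8):167/12,Y:-5/12):151/16):103/16,P:21/16):187/32,R:187/32)
total length: 935/16

J,O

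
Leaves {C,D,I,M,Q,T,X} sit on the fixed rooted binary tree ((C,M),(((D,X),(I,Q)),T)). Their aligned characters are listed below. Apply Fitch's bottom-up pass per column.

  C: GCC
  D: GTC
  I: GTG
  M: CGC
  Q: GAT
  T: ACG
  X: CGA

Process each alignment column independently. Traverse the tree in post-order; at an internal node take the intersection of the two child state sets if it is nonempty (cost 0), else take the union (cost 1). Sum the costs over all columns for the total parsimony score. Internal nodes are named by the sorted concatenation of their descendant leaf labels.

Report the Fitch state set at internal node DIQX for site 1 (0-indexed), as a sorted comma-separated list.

site 0, node CM: C={G} ∪ M={C} → {C,G} (+1)
site 0, node DX: D={G} ∪ X={C} → {C,G} (+1)
site 0, node IQ: I={G} ∩ Q={G} → {G} (+0)
site 0, node DIQX: DX={C,G} ∩ IQ={G} → {G} (+0)
site 0, node DIQTX: DIQX={G} ∪ T={A} → {A,G} (+1)
site 0, node CDIMQTX: CM={C,G} ∩ DIQTX={A,G} → {G} (+0)
site 1, node CM: C={C} ∪ M={G} → {C,G} (+1)
site 1, node DX: D={T} ∪ X={G} → {G,T} (+1)
site 1, node IQ: I={T} ∪ Q={A} → {A,T} (+1)
site 1, node DIQX: DX={G,T} ∩ IQ={A,T} → {T} (+0)
site 1, node DIQTX: DIQX={T} ∪ T={C} → {C,T} (+1)
site 1, node CDIMQTX: CM={C,G} ∩ DIQTX={C,T} → {C} (+0)
site 2, node CM: C={C} ∩ M={C} → {C} (+0)
site 2, node DX: D={C} ∪ X={A} → {A,C} (+1)
site 2, node IQ: I={G} ∪ Q={T} → {G,T} (+1)
site 2, node DIQX: DX={A,C} ∪ IQ={G,T} → {A,C,G,T} (+1)
site 2, node DIQTX: DIQX={A,C,G,T} ∩ T={G} → {G} (+0)
site 2, node CDIMQTX: CM={C} ∪ DIQTX={G} → {C,G} (+1)
per-site changes: [3, 4, 4]; total = 11

T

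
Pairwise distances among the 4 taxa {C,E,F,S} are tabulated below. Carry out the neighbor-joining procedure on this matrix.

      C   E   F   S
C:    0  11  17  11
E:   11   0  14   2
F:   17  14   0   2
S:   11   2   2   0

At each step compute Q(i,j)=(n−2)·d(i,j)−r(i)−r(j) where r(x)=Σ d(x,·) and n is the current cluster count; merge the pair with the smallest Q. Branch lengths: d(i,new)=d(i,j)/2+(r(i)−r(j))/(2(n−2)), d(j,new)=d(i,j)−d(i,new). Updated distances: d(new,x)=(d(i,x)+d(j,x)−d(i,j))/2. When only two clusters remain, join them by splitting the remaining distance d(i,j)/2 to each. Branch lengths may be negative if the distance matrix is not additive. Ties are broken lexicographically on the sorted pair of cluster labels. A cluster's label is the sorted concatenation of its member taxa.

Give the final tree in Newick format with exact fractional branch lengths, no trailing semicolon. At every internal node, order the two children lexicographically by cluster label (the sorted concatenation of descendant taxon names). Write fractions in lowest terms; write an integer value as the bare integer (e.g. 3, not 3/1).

1. join C+E (d=11, Q=-44) ⇒ CE; edges |C|=17/2, |E|=5/2
  updated: d(CE,F)=10, d(CE,S)=1
2. join CE+F (d=10, Q=-13) ⇒ CEF; edges |CE|=9/2, |F|=11/2
  updated: d(CEF,S)=-7/2
3. join CEF+S (d=-7/2) ⇒ CEFS; edges |CEF|=-7/4, |S|=-7/4
final tree: (((C:17/2,E:5/2):9/2,F:11/2):-7/4,S:-7/4)
total length: 35/2

(((C:17/2,E:5/2):9/2,F:11/2):-7/4,S:-7/4)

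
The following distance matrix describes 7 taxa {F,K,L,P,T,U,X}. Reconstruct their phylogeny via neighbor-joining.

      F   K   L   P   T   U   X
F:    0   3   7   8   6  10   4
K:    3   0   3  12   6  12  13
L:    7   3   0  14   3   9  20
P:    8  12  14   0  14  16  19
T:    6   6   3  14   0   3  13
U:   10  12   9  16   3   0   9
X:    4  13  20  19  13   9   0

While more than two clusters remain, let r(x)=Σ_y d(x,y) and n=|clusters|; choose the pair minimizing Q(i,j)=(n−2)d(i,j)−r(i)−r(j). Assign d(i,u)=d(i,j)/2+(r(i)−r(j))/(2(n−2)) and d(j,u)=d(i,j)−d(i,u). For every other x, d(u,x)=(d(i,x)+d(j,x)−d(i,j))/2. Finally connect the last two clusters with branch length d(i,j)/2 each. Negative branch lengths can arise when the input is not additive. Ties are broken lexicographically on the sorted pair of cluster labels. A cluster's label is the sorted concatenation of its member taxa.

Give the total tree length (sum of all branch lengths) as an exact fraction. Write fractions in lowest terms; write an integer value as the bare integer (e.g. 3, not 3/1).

441/16

step 1: merge (F,X) at d=4, Q=-96; branch lengths F→-2, X→6; new cluster FX
  updated: d(FX,K)=6, d(FX,L)=23/2, d(FX,P)=23/2, d(FX,T)=15/2, d(FX,U)=15/2
step 2: merge (T,U) at d=3, Q=-69; branch lengths T→-1/4, U→13/4; new cluster TU
  updated: d(FX,TU)=6, d(K,TU)=15/2, d(L,TU)=9/2, d(P,TU)=27/2
step 3: merge (K,L) at d=3, Q=-105/2; branch lengths K→3/4, L→9/4; new cluster KL
  updated: d(FX,KL)=29/4, d(KL,P)=23/2, d(KL,TU)=9/2
step 4: merge (FX,P) at d=23/2, Q=-153/4; branch lengths FX→45/16, P→139/16; new cluster FPX
  updated: d(FPX,KL)=29/8, d(FPX,TU)=4
step 5: merge (FPX,KL) at d=29/8, Q=-97/8; branch lengths FPX→25/16, KL→33/16; new cluster FKLPX
  updated: d(FKLPX,TU)=39/16
step 6: merge (FKLPX,TU) at d=39/16; branch lengths FKLPX→39/32, TU→39/32; new cluster FKLPTUX
final tree: ((((F:-2,X:6):45/16,P:139/16):25/16,(K:3/4,L:9/4):33/16):39/32,(T:-1/4,U:13/4):39/32)
total length: 441/16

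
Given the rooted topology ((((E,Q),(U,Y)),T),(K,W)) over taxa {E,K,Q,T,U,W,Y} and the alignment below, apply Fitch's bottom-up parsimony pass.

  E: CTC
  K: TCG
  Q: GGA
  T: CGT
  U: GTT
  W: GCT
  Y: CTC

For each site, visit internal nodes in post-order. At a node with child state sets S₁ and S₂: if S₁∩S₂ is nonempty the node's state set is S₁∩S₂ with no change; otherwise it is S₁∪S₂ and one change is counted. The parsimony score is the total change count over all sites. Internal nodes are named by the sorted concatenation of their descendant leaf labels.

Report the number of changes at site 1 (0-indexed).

[col 0] EQ: children E:{C}, Q:{G} ∪→ {C,G}; cost 1
[col 0] UY: children U:{G}, Y:{C} ∪→ {C,G}; cost 1
[col 0] EQUY: children EQ:{C,G}, UY:{C,G} ∩→ {C,G}; cost 0
[col 0] EQTUY: children EQUY:{C,G}, T:{C} ∩→ {C}; cost 0
[col 0] KW: children K:{T}, W:{G} ∪→ {G,T}; cost 1
[col 0] EKQTUWY: children EQTUY:{C}, KW:{G,T} ∪→ {C,G,T}; cost 1
[col 1] EQ: children E:{T}, Q:{G} ∪→ {G,T}; cost 1
[col 1] UY: children U:{T}, Y:{T} ∩→ {T}; cost 0
[col 1] EQUY: children EQ:{G,T}, UY:{T} ∩→ {T}; cost 0
[col 1] EQTUY: children EQUY:{T}, T:{G} ∪→ {G,T}; cost 1
[col 1] KW: children K:{C}, W:{C} ∩→ {C}; cost 0
[col 1] EKQTUWY: children EQTUY:{G,T}, KW:{C} ∪→ {C,G,T}; cost 1
[col 2] EQ: children E:{C}, Q:{A} ∪→ {A,C}; cost 1
[col 2] UY: children U:{T}, Y:{C} ∪→ {C,T}; cost 1
[col 2] EQUY: children EQ:{A,C}, UY:{C,T} ∩→ {C}; cost 0
[col 2] EQTUY: children EQUY:{C}, T:{T} ∪→ {C,T}; cost 1
[col 2] KW: children K:{G}, W:{T} ∪→ {G,T}; cost 1
[col 2] EKQTUWY: children EQTUY:{C,T}, KW:{G,T} ∩→ {T}; cost 0
per-site changes: [4, 3, 4]; total = 11

3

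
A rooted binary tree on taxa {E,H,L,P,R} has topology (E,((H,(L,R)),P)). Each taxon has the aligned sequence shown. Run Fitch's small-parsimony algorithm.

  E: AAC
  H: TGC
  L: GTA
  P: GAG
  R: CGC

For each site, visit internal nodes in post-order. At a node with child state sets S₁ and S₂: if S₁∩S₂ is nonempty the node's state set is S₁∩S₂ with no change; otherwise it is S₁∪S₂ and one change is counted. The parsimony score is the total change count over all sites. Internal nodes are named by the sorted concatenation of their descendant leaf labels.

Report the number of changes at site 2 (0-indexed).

2

[col 0] LR: children L:{G}, R:{C} ∪→ {C,G}; cost 1
[col 0] HLR: children H:{T}, LR:{C,G} ∪→ {C,G,T}; cost 1
[col 0] HLPR: children HLR:{C,G,T}, P:{G} ∩→ {G}; cost 0
[col 0] EHLPR: children E:{A}, HLPR:{G} ∪→ {A,G}; cost 1
[col 1] LR: children L:{T}, R:{G} ∪→ {G,T}; cost 1
[col 1] HLR: children H:{G}, LR:{G,T} ∩→ {G}; cost 0
[col 1] HLPR: children HLR:{G}, P:{A} ∪→ {A,G}; cost 1
[col 1] EHLPR: children E:{A}, HLPR:{A,G} ∩→ {A}; cost 0
[col 2] LR: children L:{A}, R:{C} ∪→ {A,C}; cost 1
[col 2] HLR: children H:{C}, LR:{A,C} ∩→ {C}; cost 0
[col 2] HLPR: children HLR:{C}, P:{G} ∪→ {C,G}; cost 1
[col 2] EHLPR: children E:{C}, HLPR:{C,G} ∩→ {C}; cost 0
per-site changes: [3, 2, 2]; total = 7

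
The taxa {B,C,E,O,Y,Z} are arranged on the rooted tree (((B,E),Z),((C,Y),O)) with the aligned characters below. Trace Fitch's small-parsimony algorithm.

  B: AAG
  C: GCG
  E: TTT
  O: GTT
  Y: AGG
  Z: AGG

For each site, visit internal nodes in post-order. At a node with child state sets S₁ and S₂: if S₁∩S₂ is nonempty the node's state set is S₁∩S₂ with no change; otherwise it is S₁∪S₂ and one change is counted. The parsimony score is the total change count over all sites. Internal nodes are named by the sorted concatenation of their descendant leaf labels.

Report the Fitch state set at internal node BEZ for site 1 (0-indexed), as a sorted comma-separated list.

[col 0] BE: children B:{A}, E:{T} ∪→ {A,T}; cost 1
[col 0] BEZ: children BE:{A,T}, Z:{A} ∩→ {A}; cost 0
[col 0] CY: children C:{G}, Y:{A} ∪→ {A,G}; cost 1
[col 0] COY: children CY:{A,G}, O:{G} ∩→ {G}; cost 0
[col 0] BCEOYZ: children BEZ:{A}, COY:{G} ∪→ {A,G}; cost 1
[col 1] BE: children B:{A}, E:{T} ∪→ {A,T}; cost 1
[col 1] BEZ: children BE:{A,T}, Z:{G} ∪→ {A,G,T}; cost 1
[col 1] CY: children C:{C}, Y:{G} ∪→ {C,G}; cost 1
[col 1] COY: children CY:{C,G}, O:{T} ∪→ {C,G,T}; cost 1
[col 1] BCEOYZ: children BEZ:{A,G,T}, COY:{C,G,T} ∩→ {G,T}; cost 0
[col 2] BE: children B:{G}, E:{T} ∪→ {G,T}; cost 1
[col 2] BEZ: children BE:{G,T}, Z:{G} ∩→ {G}; cost 0
[col 2] CY: children C:{G}, Y:{G} ∩→ {G}; cost 0
[col 2] COY: children CY:{G}, O:{T} ∪→ {G,T}; cost 1
[col 2] BCEOYZ: children BEZ:{G}, COY:{G,T} ∩→ {G}; cost 0
per-site changes: [3, 4, 2]; total = 9

A,G,T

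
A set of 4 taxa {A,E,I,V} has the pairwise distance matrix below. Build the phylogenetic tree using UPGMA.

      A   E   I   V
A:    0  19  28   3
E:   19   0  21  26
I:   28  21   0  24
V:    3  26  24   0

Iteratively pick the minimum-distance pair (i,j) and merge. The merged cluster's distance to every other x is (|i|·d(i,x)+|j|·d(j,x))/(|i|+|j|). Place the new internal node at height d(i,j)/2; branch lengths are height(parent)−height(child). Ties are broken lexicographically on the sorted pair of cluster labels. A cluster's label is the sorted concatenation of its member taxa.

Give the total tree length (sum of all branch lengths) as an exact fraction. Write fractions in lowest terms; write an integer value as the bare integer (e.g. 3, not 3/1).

145/4

1. join A+V (d=3) ⇒ AV; edges |A|=3/2, |V|=3/2
  updated: d(AV,E)=45/2, d(AV,I)=26
2. join E+I (d=21) ⇒ EI; edges |E|=21/2, |I|=21/2
  updated: d(AV,EI)=97/4
3. join AV+EI (d=97/4) ⇒ AEIV; edges |AV|=85/8, |EI|=13/8
final tree: ((A:3/2,V:3/2):85/8,(E:21/2,I:21/2):13/8)
total length: 145/4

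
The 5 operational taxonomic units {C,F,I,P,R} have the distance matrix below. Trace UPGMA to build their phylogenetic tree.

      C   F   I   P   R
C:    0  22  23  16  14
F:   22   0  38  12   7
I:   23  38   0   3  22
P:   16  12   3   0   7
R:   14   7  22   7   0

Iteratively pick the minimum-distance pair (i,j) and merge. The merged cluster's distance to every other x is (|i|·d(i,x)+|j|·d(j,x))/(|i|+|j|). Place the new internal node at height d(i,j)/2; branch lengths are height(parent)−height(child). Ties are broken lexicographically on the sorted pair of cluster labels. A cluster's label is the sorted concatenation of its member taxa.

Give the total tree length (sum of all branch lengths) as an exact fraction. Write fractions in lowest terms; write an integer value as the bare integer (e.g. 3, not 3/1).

101/3

iteration 1: select I,P (d=3); attach at lengths (3/2, 3/2); label the merged cluster IP
  updated: d(C,IP)=39/2, d(F,IP)=25, d(IP,R)=29/2
iteration 2: select F,R (d=7); attach at lengths (7/2, 7/2); label the merged cluster FR
  updated: d(C,FR)=18, d(FR,IP)=79/4
iteration 3: select C,FR (d=18); attach at lengths (9, 11/2); label the merged cluster CFR
  updated: d(CFR,IP)=59/3
iteration 4: select CFR,IP (d=59/3); attach at lengths (5/6, 25/3); label the merged cluster CFIPR
final tree: ((C:9,(F:7/2,R:7/2):11/2):5/6,(I:3/2,P:3/2):25/3)
total length: 101/3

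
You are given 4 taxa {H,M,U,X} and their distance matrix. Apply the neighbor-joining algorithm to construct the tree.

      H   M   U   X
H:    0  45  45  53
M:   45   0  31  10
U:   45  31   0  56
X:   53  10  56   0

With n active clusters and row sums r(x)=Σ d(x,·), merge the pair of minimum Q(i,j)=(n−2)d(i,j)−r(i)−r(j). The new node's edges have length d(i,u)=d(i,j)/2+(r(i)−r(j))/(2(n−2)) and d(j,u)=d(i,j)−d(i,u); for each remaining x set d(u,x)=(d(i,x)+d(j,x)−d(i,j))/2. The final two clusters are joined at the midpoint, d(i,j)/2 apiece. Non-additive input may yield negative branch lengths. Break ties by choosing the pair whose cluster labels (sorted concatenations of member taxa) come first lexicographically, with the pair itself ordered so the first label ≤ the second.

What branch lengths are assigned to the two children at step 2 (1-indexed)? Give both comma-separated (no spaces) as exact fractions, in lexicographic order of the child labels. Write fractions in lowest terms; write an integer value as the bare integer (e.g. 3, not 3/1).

iteration 1: select H,U (d=45, Q=-185); attach at lengths (101/4, 79/4); label the merged cluster HU
  updated: d(HU,M)=31/2, d(HU,X)=32
iteration 2: select HU,M (d=31/2, Q=-115/2); attach at lengths (75/4, -13/4); label the merged cluster HMU
  updated: d(HMU,X)=53/4
iteration 3: select HMU,X (d=53/4); attach at lengths (53/8, 53/8); label the merged cluster HMUX
final tree: (((H:101/4,U:79/4):75/4,M:-13/4):53/8,X:53/8)
total length: 295/4

75/4,-13/4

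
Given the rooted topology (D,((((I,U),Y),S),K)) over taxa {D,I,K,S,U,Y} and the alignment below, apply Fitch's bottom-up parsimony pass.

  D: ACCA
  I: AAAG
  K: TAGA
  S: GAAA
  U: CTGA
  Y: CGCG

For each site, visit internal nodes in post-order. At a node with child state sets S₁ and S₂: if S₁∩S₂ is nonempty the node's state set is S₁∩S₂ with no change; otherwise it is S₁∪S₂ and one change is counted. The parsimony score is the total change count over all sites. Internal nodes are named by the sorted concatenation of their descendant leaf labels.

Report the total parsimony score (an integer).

13

[col 0] IU: children I:{A}, U:{C} ∪→ {A,C}; cost 1
[col 0] IUY: children IU:{A,C}, Y:{C} ∩→ {C}; cost 0
[col 0] ISUY: children IUY:{C}, S:{G} ∪→ {C,G}; cost 1
[col 0] IKSUY: children ISUY:{C,G}, K:{T} ∪→ {C,G,T}; cost 1
[col 0] DIKSUY: children D:{A}, IKSUY:{C,G,T} ∪→ {A,C,G,T}; cost 1
[col 1] IU: children I:{A}, U:{T} ∪→ {A,T}; cost 1
[col 1] IUY: children IU:{A,T}, Y:{G} ∪→ {A,G,T}; cost 1
[col 1] ISUY: children IUY:{A,G,T}, S:{A} ∩→ {A}; cost 0
[col 1] IKSUY: children ISUY:{A}, K:{A} ∩→ {A}; cost 0
[col 1] DIKSUY: children D:{C}, IKSUY:{A} ∪→ {A,C}; cost 1
[col 2] IU: children I:{A}, U:{G} ∪→ {A,G}; cost 1
[col 2] IUY: children IU:{A,G}, Y:{C} ∪→ {A,C,G}; cost 1
[col 2] ISUY: children IUY:{A,C,G}, S:{A} ∩→ {A}; cost 0
[col 2] IKSUY: children ISUY:{A}, K:{G} ∪→ {A,G}; cost 1
[col 2] DIKSUY: children D:{C}, IKSUY:{A,G} ∪→ {A,C,G}; cost 1
[col 3] IU: children I:{G}, U:{A} ∪→ {A,G}; cost 1
[col 3] IUY: children IU:{A,G}, Y:{G} ∩→ {G}; cost 0
[col 3] ISUY: children IUY:{G}, S:{A} ∪→ {A,G}; cost 1
[col 3] IKSUY: children ISUY:{A,G}, K:{A} ∩→ {A}; cost 0
[col 3] DIKSUY: children D:{A}, IKSUY:{A} ∩→ {A}; cost 0
per-site changes: [4, 3, 4, 2]; total = 13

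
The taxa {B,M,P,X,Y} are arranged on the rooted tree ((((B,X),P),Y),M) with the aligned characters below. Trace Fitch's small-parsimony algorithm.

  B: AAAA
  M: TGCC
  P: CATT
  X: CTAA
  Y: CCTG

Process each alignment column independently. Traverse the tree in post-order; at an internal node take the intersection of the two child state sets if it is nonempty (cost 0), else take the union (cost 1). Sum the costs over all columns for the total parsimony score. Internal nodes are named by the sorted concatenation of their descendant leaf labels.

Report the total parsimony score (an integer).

10

site 0, node BX: B={A} ∪ X={C} → {A,C} (+1)
site 0, node BPX: BX={A,C} ∩ P={C} → {C} (+0)
site 0, node BPXY: BPX={C} ∩ Y={C} → {C} (+0)
site 0, node BMPXY: BPXY={C} ∪ M={T} → {C,T} (+1)
site 1, node BX: B={A} ∪ X={T} → {A,T} (+1)
site 1, node BPX: BX={A,T} ∩ P={A} → {A} (+0)
site 1, node BPXY: BPX={A} ∪ Y={C} → {A,C} (+1)
site 1, node BMPXY: BPXY={A,C} ∪ M={G} → {A,C,G} (+1)
site 2, node BX: B={A} ∩ X={A} → {A} (+0)
site 2, node BPX: BX={A} ∪ P={T} → {A,T} (+1)
site 2, node BPXY: BPX={A,T} ∩ Y={T} → {T} (+0)
site 2, node BMPXY: BPXY={T} ∪ M={C} → {C,T} (+1)
site 3, node BX: B={A} ∩ X={A} → {A} (+0)
site 3, node BPX: BX={A} ∪ P={T} → {A,T} (+1)
site 3, node BPXY: BPX={A,T} ∪ Y={G} → {A,G,T} (+1)
site 3, node BMPXY: BPXY={A,G,T} ∪ M={C} → {A,C,G,T} (+1)
per-site changes: [2, 3, 2, 3]; total = 10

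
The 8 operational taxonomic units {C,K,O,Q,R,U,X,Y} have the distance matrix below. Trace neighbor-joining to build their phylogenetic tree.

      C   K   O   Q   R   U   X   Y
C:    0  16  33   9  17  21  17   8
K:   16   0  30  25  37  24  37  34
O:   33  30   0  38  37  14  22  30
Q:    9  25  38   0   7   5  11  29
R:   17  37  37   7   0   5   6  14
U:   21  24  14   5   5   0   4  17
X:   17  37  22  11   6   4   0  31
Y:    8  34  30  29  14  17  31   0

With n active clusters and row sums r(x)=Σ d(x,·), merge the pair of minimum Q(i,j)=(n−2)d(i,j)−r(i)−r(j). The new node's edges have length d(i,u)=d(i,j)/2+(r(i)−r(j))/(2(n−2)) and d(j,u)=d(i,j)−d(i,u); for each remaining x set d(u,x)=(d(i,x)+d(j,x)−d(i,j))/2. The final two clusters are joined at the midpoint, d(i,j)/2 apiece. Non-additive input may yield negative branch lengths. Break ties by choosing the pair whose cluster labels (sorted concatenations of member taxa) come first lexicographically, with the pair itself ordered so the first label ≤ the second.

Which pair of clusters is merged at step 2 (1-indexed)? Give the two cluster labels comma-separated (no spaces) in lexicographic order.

iteration 1: select C,Y (d=8, Q=-236); attach at lengths (1/2, 15/2); label the merged cluster CY
  updated: d(CY,K)=21, d(CY,O)=55/2, d(CY,Q)=15, d(CY,R)=23/2, d(CY,U)=15, d(CY,X)=20
iteration 2: select K,O (d=30, Q=-385/2); attach at lengths (311/20, 289/20); label the merged cluster KO
  updated: d(CY,KO)=37/4, d(KO,Q)=33/2, d(KO,R)=22, d(KO,U)=4, d(KO,X)=29/2
iteration 3: select CY,KO (d=37/4, Q=-100); attach at lengths (83/16, 65/16); label the merged cluster CKOY
  updated: d(CKOY,Q)=89/8, d(CKOY,R)=97/8, d(CKOY,U)=39/8, d(CKOY,X)=101/8
iteration 4: select R,X (d=6, Q=-183/4); attach at lengths (29/12, 43/12); label the merged cluster RX
  updated: d(CKOY,RX)=75/8, d(Q,RX)=6, d(RX,U)=3/2
iteration 5: select CKOY,U (d=39/8, Q=-27); attach at lengths (95/16, -17/16); label the merged cluster CKOUY
  updated: d(CKOUY,Q)=45/8, d(CKOUY,RX)=3
iteration 6: select CKOUY,Q (d=45/8, Q=-117/8); attach at lengths (21/16, 69/16); label the merged cluster CKOQUY
  updated: d(CKOQUY,RX)=27/16
iteration 7: select CKOQUY,RX (d=27/16); attach at lengths (27/32, 27/32); label the merged cluster CKOQRUXY
final tree: (((((C:1/2,Y:15/2):83/16,(K:311/20,O:289/20):65/16):95/16,U:-17/16):21/16,Q:69/16):27/32,(R:29/12,X:43/12):27/32)
total length: 1047/16

K,O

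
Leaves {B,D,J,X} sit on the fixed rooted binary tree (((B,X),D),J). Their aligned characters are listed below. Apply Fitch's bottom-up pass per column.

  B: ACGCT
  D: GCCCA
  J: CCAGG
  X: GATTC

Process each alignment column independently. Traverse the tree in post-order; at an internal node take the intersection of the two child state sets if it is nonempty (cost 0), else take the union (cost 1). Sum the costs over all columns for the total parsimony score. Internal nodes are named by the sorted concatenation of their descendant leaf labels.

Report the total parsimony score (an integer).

11

[col 0] BX: children B:{A}, X:{G} ∪→ {A,G}; cost 1
[col 0] BDX: children BX:{A,G}, D:{G} ∩→ {G}; cost 0
[col 0] BDJX: children BDX:{G}, J:{C} ∪→ {C,G}; cost 1
[col 1] BX: children B:{C}, X:{A} ∪→ {A,C}; cost 1
[col 1] BDX: children BX:{A,C}, D:{C} ∩→ {C}; cost 0
[col 1] BDJX: children BDX:{C}, J:{C} ∩→ {C}; cost 0
[col 2] BX: children B:{G}, X:{T} ∪→ {G,T}; cost 1
[col 2] BDX: children BX:{G,T}, D:{C} ∪→ {C,G,T}; cost 1
[col 2] BDJX: children BDX:{C,G,T}, J:{A} ∪→ {A,C,G,T}; cost 1
[col 3] BX: children B:{C}, X:{T} ∪→ {C,T}; cost 1
[col 3] BDX: children BX:{C,T}, D:{C} ∩→ {C}; cost 0
[col 3] BDJX: children BDX:{C}, J:{G} ∪→ {C,G}; cost 1
[col 4] BX: children B:{T}, X:{C} ∪→ {C,T}; cost 1
[col 4] BDX: children BX:{C,T}, D:{A} ∪→ {A,C,T}; cost 1
[col 4] BDJX: children BDX:{A,C,T}, J:{G} ∪→ {A,C,G,T}; cost 1
per-site changes: [2, 1, 3, 2, 3]; total = 11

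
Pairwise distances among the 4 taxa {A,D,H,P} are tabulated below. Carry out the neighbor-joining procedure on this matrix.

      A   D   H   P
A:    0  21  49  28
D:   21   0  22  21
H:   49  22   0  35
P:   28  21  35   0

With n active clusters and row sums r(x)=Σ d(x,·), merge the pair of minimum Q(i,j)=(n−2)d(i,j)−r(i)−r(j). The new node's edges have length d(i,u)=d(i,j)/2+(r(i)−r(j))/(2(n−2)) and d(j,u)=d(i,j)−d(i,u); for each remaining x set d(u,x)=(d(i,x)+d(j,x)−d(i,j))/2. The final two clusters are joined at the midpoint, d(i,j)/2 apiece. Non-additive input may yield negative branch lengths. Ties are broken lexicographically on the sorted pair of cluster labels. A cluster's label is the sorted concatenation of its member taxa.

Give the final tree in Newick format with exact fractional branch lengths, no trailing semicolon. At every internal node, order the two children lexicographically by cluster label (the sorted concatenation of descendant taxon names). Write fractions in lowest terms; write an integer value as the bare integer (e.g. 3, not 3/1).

(((A:35/2,P:21/2):13/2,D:1/2):43/4,H:43/4)

1. join A+P (d=28, Q=-126) ⇒ AP; edges |A|=35/2, |P|=21/2
  updated: d(AP,D)=7, d(AP,H)=28
2. join AP+D (d=7, Q=-57) ⇒ ADP; edges |AP|=13/2, |D|=1/2
  updated: d(ADP,H)=43/2
3. join ADP+H (d=43/2) ⇒ ADHP; edges |ADP|=43/4, |H|=43/4
final tree: (((A:35/2,P:21/2):13/2,D:1/2):43/4,H:43/4)
total length: 113/2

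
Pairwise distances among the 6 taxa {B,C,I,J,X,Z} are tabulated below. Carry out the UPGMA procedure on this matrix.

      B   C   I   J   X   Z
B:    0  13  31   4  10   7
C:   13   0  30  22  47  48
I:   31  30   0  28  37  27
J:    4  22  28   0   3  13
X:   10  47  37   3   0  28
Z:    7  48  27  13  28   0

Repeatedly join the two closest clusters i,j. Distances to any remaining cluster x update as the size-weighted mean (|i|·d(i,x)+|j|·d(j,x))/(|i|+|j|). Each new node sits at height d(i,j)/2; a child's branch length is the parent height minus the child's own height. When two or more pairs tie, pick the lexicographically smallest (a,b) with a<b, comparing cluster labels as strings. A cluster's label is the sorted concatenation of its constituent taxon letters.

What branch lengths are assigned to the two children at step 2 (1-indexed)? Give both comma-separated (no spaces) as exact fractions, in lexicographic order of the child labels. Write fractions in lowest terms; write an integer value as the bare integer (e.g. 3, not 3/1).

7/2,2

iteration 1: select J,X (d=3); attach at lengths (3/2, 3/2); label the merged cluster JX
  updated: d(B,JX)=7, d(C,JX)=69/2, d(I,JX)=65/2, d(JX,Z)=41/2
iteration 2: select B,JX (d=7); attach at lengths (7/2, 2); label the merged cluster BJX
  updated: d(BJX,C)=82/3, d(BJX,I)=32, d(BJX,Z)=16
iteration 3: select BJX,Z (d=16); attach at lengths (9/2, 8); label the merged cluster BJXZ
  updated: d(BJXZ,C)=65/2, d(BJXZ,I)=123/4
iteration 4: select C,I (d=30); attach at lengths (15, 15); label the merged cluster CI
  updated: d(BJXZ,CI)=253/8
iteration 5: select BJXZ,CI (d=253/8); attach at lengths (125/16, 13/16); label the merged cluster BCIJXZ
final tree: (((B:7/2,(J:3/2,X:3/2):2):9/2,Z:8):125/16,(C:15,I:15):13/16)
total length: 477/8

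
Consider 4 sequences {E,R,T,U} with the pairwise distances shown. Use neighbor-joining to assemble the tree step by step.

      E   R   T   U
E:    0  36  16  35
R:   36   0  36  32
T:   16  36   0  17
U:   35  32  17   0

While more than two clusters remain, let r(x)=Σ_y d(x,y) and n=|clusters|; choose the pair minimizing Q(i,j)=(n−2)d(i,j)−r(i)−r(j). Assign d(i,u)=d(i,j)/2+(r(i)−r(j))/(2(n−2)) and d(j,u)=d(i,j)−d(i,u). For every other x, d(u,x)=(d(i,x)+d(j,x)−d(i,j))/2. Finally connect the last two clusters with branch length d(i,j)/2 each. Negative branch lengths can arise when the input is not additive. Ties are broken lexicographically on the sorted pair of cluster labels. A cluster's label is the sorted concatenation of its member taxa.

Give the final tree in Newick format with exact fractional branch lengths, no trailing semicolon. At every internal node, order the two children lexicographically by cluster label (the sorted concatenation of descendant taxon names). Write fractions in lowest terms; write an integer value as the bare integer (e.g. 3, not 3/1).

step 1: merge (E,T) at d=16, Q=-124; branch lengths E→25/2, T→7/2; new cluster ET
  updated: d(ET,R)=28, d(ET,U)=18
step 2: merge (ET,R) at d=28, Q=-78; branch lengths ET→7, R→21; new cluster ERT
  updated: d(ERT,U)=11
step 3: merge (ERT,U) at d=11; branch lengths ERT→11/2, U→11/2; new cluster ERTU
final tree: (((E:25/2,T:7/2):7,R:21):11/2,U:11/2)
total length: 55

(((E:25/2,T:7/2):7,R:21):11/2,U:11/2)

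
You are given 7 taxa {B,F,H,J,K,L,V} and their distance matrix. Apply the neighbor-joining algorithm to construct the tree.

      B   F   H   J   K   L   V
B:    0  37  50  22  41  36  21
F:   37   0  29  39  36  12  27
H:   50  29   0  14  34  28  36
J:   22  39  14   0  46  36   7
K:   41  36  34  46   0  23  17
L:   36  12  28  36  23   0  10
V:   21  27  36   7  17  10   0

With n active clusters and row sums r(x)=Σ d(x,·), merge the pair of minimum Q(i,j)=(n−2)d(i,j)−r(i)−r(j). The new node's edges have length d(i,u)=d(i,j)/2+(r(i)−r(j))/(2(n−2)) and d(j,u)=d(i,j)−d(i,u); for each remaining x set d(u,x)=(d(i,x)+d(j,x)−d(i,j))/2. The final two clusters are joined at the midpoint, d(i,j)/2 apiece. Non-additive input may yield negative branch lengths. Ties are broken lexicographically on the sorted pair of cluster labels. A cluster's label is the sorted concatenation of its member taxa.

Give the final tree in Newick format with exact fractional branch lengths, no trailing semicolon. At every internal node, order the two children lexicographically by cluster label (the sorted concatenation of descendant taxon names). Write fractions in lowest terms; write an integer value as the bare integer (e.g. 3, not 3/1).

iteration 1: select H,J (d=14, Q=-285); attach at lengths (97/10, 43/10); label the merged cluster HJ
  updated: d(B,HJ)=29, d(F,HJ)=27, d(HJ,K)=33, d(HJ,L)=25, d(HJ,V)=29/2
iteration 2: select F,L (d=12, Q=-197); attach at lengths (81/8, 15/8); label the merged cluster FL
  updated: d(B,FL)=61/2, d(FL,HJ)=20, d(FL,K)=47/2, d(FL,V)=25/2
iteration 3: select B,HJ (d=29, Q=-131); attach at lengths (56/3, 31/3); label the merged cluster BHJ
  updated: d(BHJ,FL)=43/4, d(BHJ,K)=45/2, d(BHJ,V)=13/4
iteration 4: select BHJ,V (d=13/4, Q=-251/4); attach at lengths (41/16, 11/16); label the merged cluster BHJV
  updated: d(BHJV,FL)=10, d(BHJV,K)=145/8
iteration 5: select BHJV,FL (d=10, Q=-413/8); attach at lengths (37/16, 123/16); label the merged cluster BFHJLV
  updated: d(BFHJLV,K)=253/16
iteration 6: select BFHJLV,K (d=253/16); attach at lengths (253/32, 253/32); label the merged cluster BFHJKLV
final tree: ((((B:56/3,(H:97/10,J:43/10):31/3):41/16,V:11/16):37/16,(F:81/8,L:15/8):123/16):253/32,K:253/32)
total length: 1345/16

((((B:56/3,(H:97/10,J:43/10):31/3):41/16,V:11/16):37/16,(F:81/8,L:15/8):123/16):253/32,K:253/32)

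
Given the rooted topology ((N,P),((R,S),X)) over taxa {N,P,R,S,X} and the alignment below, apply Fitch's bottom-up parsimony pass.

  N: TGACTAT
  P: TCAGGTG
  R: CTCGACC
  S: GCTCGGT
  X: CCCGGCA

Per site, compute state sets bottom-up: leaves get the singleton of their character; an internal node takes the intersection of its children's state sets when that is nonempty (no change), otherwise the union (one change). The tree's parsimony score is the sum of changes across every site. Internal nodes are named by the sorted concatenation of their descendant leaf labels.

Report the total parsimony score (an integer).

16

NP@0: {T} ∩ {T} = {T} (intersection, +0)
RS@0: {C} ∪ {G} = {C,G} (union, +1)
RSX@0: {C,G} ∩ {C} = {C} (intersection, +0)
NPRSX@0: {T} ∪ {C} = {C,T} (union, +1)
NP@1: {G} ∪ {C} = {C,G} (union, +1)
RS@1: {T} ∪ {C} = {C,T} (union, +1)
RSX@1: {C,T} ∩ {C} = {C} (intersection, +0)
NPRSX@1: {C,G} ∩ {C} = {C} (intersection, +0)
NP@2: {A} ∩ {A} = {A} (intersection, +0)
RS@2: {C} ∪ {T} = {C,T} (union, +1)
RSX@2: {C,T} ∩ {C} = {C} (intersection, +0)
NPRSX@2: {A} ∪ {C} = {A,C} (union, +1)
NP@3: {C} ∪ {G} = {C,G} (union, +1)
RS@3: {G} ∪ {C} = {C,G} (union, +1)
RSX@3: {C,G} ∩ {G} = {G} (intersection, +0)
NPRSX@3: {C,G} ∩ {G} = {G} (intersection, +0)
NP@4: {T} ∪ {G} = {G,T} (union, +1)
RS@4: {A} ∪ {G} = {A,G} (union, +1)
RSX@4: {A,G} ∩ {G} = {G} (intersection, +0)
NPRSX@4: {G,T} ∩ {G} = {G} (intersection, +0)
NP@5: {A} ∪ {T} = {A,T} (union, +1)
RS@5: {C} ∪ {G} = {C,G} (union, +1)
RSX@5: {C,G} ∩ {C} = {C} (intersection, +0)
NPRSX@5: {A,T} ∪ {C} = {A,C,T} (union, +1)
NP@6: {T} ∪ {G} = {G,T} (union, +1)
RS@6: {C} ∪ {T} = {C,T} (union, +1)
RSX@6: {C,T} ∪ {A} = {A,C,T} (union, +1)
NPRSX@6: {G,T} ∩ {A,C,T} = {T} (intersection, +0)
per-site changes: [2, 2, 2, 2, 2, 3, 3]; total = 16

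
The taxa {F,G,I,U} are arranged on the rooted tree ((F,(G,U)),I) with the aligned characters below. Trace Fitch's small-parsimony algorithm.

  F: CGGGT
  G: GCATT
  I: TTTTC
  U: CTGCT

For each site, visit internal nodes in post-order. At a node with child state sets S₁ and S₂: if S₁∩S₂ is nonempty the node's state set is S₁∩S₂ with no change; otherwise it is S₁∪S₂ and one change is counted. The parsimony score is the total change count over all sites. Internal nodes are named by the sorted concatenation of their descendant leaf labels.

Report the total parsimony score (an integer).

site 0, node GU: G={G} ∪ U={C} → {C,G} (+1)
site 0, node FGU: F={C} ∩ GU={C,G} → {C} (+0)
site 0, node FGIU: FGU={C} ∪ I={T} → {C,T} (+1)
site 1, node GU: G={C} ∪ U={T} → {C,T} (+1)
site 1, node FGU: F={G} ∪ GU={C,T} → {C,G,T} (+1)
site 1, node FGIU: FGU={C,G,T} ∩ I={T} → {T} (+0)
site 2, node GU: G={A} ∪ U={G} → {A,G} (+1)
site 2, node FGU: F={G} ∩ GU={A,G} → {G} (+0)
site 2, node FGIU: FGU={G} ∪ I={T} → {G,T} (+1)
site 3, node GU: G={T} ∪ U={C} → {C,T} (+1)
site 3, node FGU: F={G} ∪ GU={C,T} → {C,G,T} (+1)
site 3, node FGIU: FGU={C,G,T} ∩ I={T} → {T} (+0)
site 4, node GU: G={T} ∩ U={T} → {T} (+0)
site 4, node FGU: F={T} ∩ GU={T} → {T} (+0)
site 4, node FGIU: FGU={T} ∪ I={C} → {C,T} (+1)
per-site changes: [2, 2, 2, 2, 1]; total = 9

9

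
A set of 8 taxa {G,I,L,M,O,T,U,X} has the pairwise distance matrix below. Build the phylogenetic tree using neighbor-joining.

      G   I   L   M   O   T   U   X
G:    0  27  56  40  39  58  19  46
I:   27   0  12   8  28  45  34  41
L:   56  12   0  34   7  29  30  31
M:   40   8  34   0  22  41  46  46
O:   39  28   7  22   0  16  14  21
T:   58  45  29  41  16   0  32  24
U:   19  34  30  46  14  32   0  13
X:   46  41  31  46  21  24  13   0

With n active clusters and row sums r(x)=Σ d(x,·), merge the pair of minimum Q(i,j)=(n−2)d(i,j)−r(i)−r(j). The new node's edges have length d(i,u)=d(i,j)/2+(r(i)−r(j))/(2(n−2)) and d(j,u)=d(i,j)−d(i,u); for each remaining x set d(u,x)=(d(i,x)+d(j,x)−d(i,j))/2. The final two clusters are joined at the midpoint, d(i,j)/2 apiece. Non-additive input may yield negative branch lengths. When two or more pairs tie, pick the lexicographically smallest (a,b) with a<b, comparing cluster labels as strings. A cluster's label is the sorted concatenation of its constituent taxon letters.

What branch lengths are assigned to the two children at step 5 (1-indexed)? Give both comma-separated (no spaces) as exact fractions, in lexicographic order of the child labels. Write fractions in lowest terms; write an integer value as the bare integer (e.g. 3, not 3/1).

325/64,939/64

step 1: merge (I,M) at d=8, Q=-384; branch lengths I→1/2, M→15/2; new cluster IM
  updated: d(G,IM)=59/2, d(IM,L)=19, d(IM,O)=21, d(IM,T)=39, d(IM,U)=36, d(IM,X)=79/2
step 2: merge (G,U) at d=19, Q=-593/2; branch lengths G→397/20, U→-17/20; new cluster GU
  updated: d(GU,IM)=93/4, d(GU,L)=67/2, d(GU,O)=17, d(GU,T)=71/2, d(GU,X)=20
step 3: merge (IM,L) at d=19, Q=-741/4; branch lengths IM→393/32, L→215/32; new cluster ILM
  updated: d(GU,ILM)=151/8, d(ILM,O)=9/2, d(ILM,T)=49/2, d(ILM,X)=103/4
step 4: merge (GU,X) at d=20, Q=-977/8; branch lengths GU→485/48, X→475/48; new cluster GUX
  updated: d(GUX,ILM)=197/16, d(GUX,O)=9, d(GUX,T)=79/4
step 5: merge (GUX,T) at d=79/4, Q=-989/16; branch lengths GUX→325/64, T→939/64; new cluster GTUX
  updated: d(GTUX,ILM)=273/32, d(GTUX,O)=21/8
step 6: merge (GTUX,ILM) at d=273/32, Q=-501/32; branch lengths GTUX→213/64, ILM→333/64; new cluster GILMTUX
  updated: d(GILMTUX,O)=-45/64
step 7: merge (GILMTUX,O) at d=-45/64; branch lengths GILMTUX→-45/128, O→-45/128; new cluster GILMOTUX
final tree: (((((G:397/20,U:-17/20):485/48,X:475/48):325/64,T:939/64):213/64,((I:1/2,M:15/2):393/32,L:215/32):333/64):-45/128,O:-45/128)
total length: 5989/64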